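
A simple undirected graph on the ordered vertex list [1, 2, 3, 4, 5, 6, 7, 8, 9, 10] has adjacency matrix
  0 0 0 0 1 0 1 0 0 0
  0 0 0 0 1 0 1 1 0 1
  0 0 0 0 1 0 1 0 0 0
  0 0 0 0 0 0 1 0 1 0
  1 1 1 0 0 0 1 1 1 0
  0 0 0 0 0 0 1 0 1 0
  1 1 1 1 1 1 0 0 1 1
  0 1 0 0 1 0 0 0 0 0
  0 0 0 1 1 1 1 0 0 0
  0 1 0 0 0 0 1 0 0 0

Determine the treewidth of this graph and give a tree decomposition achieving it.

Every bag has size at most 3, so the width is 3 − 1 = 2 and tw(G) ≤ 2. For the lower bound, the 3 vertices {2, 5, 8} are pairwise adjacent, and any tree decomposition puts a clique entirely inside one bag — forcing width ≥ 2. Therefore the treewidth is 2.

Treewidth 2.
One optimal decomposition is:
Bags: B1 = {5, 7, 9}  B2 = {2, 5, 7}  B3 = {3, 5, 7}  B4 = {2, 7, 10}  B5 = {6, 7, 9}  B6 = {1, 5, 7}  B7 = {2, 5, 8}  B8 = {4, 7, 9}
Tree: B1–B2, B1–B3, B2–B4, B1–B5, B1–B6, B2–B7, B1–B8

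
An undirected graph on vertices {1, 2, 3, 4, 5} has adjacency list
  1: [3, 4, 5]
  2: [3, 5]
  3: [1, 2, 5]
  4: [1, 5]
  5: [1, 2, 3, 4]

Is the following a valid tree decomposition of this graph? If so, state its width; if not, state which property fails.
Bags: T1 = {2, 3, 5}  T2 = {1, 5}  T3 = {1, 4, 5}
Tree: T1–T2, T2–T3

A tree decomposition must satisfy three properties: every vertex lies in some bag; for every edge, both endpoints lie together in some bag; and for every vertex, the bags containing it form a connected subtree. Here edge (3,1) lies in no bag, so the decomposition is invalid.

No — edge (3,1) lies in no bag.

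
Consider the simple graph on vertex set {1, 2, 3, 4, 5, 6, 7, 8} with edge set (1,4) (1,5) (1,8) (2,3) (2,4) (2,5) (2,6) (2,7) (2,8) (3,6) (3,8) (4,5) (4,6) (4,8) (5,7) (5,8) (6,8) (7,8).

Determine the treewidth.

3

A width-3 tree decomposition is:
Bags: B1 = {2, 4, 5, 8}  B2 = {2, 4, 6, 8}  B3 = {1, 4, 5, 8}  B4 = {2, 3, 6, 8}  B5 = {2, 5, 7, 8}
Tree: B1–B2, B1–B3, B2–B4, B1–B5
Each bag holds 4 vertices, so the decomposition has width 3, which upper-bounds the treewidth. For the lower bound, the 4 vertices {1, 4, 5, 8} are pairwise adjacent, and any tree decomposition puts a clique entirely inside one bag — forcing width ≥ 3. Combining the bounds, tw(G) = 3.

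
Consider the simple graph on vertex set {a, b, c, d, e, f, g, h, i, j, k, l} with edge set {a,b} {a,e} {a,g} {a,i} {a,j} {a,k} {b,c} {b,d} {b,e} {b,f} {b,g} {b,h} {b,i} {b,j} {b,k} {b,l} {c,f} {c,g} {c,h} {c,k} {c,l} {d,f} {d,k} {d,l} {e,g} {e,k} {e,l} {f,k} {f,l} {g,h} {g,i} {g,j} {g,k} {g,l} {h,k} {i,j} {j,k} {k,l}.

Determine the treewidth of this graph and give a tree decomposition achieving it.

The largest bag has 5 vertices, giving width 4; this decomposition certifies tw(G) ≤ 4. Conversely, {b, d, f, k, l} is a clique of size 5, and the vertices of any clique must share a bag in every tree decomposition; so some bag has ≥ 5 vertices and tw(G) ≥ 4. Therefore the treewidth is 4.

Treewidth 4.
One optimal decomposition is:
Bags: B1 = {a, b, e, g, k}  B2 = {b, e, g, k, l}  B3 = {a, b, g, j, k}  B4 = {b, c, g, k, l}  B5 = {b, c, f, k, l}  B6 = {b, c, g, h, k}  B7 = {b, d, f, k, l}  B8 = {a, b, g, i, j}
Tree: B1–B2, B1–B3, B2–B4, B4–B5, B4–B6, B5–B7, B3–B8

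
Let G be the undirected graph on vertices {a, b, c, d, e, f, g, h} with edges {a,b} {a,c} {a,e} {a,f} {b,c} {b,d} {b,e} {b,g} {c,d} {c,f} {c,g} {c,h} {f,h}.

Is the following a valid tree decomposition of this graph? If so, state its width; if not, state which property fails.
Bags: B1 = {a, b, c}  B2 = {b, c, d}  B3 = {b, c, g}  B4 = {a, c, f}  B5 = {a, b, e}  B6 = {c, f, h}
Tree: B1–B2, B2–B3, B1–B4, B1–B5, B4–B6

Every vertex of G appears in some bag (union = {a, b, c, d, e, f, g, h}); every edge is covered by a bag; and for each vertex v the set of bags containing v is connected in the bag tree. The decomposition is therefore valid. The largest bag has 3 vertices, so the width is 2.

Yes; width 2.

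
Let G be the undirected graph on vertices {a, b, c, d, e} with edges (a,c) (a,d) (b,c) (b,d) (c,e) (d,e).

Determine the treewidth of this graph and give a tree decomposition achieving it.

Every bag has size at most 3, so the width is 3 − 1 = 2 and tw(G) ≤ 2. The edges d–b–c–a–d form a cycle, so G is not a tree and its treewidth is at least 2. Combining the bounds, tw(G) = 2.

Treewidth 2.
One such decomposition:
Bags: B1 = {b, c, d}  B2 = {a, c, d}  B3 = {c, d, e}
Tree: B1–B2, B2–B3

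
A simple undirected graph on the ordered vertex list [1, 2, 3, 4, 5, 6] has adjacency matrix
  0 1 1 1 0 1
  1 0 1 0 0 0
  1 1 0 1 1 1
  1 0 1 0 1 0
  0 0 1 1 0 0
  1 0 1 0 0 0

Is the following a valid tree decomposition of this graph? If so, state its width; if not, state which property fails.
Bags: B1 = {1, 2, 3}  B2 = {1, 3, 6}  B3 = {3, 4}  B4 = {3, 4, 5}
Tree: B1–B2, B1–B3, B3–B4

No — edge (1,4) lies in no bag.

A tree decomposition must satisfy three properties: every vertex lies in some bag; for every edge, both endpoints lie together in some bag; and for every vertex, the bags containing it form a connected subtree. Here edge (1,4) lies in no bag, so the decomposition is invalid.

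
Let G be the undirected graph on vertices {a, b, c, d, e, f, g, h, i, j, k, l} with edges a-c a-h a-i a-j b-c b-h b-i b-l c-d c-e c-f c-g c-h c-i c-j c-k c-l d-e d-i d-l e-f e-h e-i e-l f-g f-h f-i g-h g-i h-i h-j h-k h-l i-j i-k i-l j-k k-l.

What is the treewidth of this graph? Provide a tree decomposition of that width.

Treewidth 4.
Bags: B1 = {c, h, i, k, l}  B2 = {c, e, h, i, l}  B3 = {b, c, h, i, l}  B4 = {c, e, f, h, i}  B5 = {c, d, e, i, l}  B6 = {c, h, i, j, k}  B7 = {c, f, g, h, i}  B8 = {a, c, h, i, j}
Tree: B1–B2, B1–B3, B2–B4, B2–B5, B1–B6, B4–B7, B6–B8

Each bag holds 5 vertices, so the decomposition has width 4, which upper-bounds the treewidth. On the other hand G contains the 5-clique {c, d, e, i, l}. A clique must lie in a single bag of any decomposition, so no decomposition can have width below 4. Combining the bounds, tw(G) = 4.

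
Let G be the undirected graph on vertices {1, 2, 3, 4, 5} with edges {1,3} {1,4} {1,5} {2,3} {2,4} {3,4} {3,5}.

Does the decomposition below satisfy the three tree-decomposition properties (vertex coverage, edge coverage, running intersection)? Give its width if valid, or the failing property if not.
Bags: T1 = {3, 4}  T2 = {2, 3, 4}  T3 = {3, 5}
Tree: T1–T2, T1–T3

A tree decomposition must satisfy three properties: every vertex lies in some bag; for every edge, both endpoints lie together in some bag; and for every vertex, the bags containing it form a connected subtree. Here vertex 1 appears in no bag, so the decomposition is invalid.

No — vertex 1 appears in no bag.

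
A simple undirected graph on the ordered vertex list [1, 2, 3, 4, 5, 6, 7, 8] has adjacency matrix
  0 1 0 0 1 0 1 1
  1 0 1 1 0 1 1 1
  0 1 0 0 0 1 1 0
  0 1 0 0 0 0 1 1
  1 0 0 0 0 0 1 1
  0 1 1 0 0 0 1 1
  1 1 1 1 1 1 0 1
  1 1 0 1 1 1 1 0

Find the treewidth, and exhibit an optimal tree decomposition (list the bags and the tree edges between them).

Each bag holds 4 vertices, so the decomposition has width 3, which upper-bounds the treewidth. For the lower bound, the 4 vertices {1, 2, 7, 8} are pairwise adjacent, and any tree decomposition puts a clique entirely inside one bag — forcing width ≥ 3. Hence tw(G) = 3 exactly.

Treewidth 3.
Bags: B1 = {2, 6, 7, 8}  B2 = {1, 2, 7, 8}  B3 = {1, 5, 7, 8}  B4 = {2, 3, 6, 7}  B5 = {2, 4, 7, 8}
Tree: B1–B2, B2–B3, B1–B4, B1–B5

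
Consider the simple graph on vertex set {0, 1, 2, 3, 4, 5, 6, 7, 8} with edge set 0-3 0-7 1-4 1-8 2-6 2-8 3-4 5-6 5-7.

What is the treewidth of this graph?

2

A width-2 tree decomposition is:
Bags: B1 = {0, 5, 7}  B2 = {0, 3, 5}  B3 = {3, 4, 5}  B4 = {1, 4, 5}  B5 = {1, 5, 8}  B6 = {2, 5, 8}  B7 = {2, 5, 6}
Tree: B1–B2, B2–B3, B3–B4, B4–B5, B5–B6, B6–B7
The largest bag has 3 vertices, giving width 2; this decomposition certifies tw(G) ≤ 2. For the lower bound, G contains the cycle 5–7–0–3–4–1–8–2–6–5, so G is not a forest; only forests have treewidth ≤ 1, hence tw(G) ≥ 2. Therefore the treewidth is 2.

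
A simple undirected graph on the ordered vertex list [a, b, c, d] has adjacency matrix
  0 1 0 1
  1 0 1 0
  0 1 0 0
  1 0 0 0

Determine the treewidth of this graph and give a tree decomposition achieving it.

Treewidth 1.
Bags: B1 = {a, d}  B2 = {a, b}  B3 = {b, c}
Tree: B1–B2, B2–B3

Every bag has size at most 2, so the width is 2 − 1 = 1 and tw(G) ≤ 1. Since G has at least one edge (e.g. d–a), it is not an edgeless graph, so tw(G) ≥ 1. The upper and lower bounds meet at 1, so that is the treewidth.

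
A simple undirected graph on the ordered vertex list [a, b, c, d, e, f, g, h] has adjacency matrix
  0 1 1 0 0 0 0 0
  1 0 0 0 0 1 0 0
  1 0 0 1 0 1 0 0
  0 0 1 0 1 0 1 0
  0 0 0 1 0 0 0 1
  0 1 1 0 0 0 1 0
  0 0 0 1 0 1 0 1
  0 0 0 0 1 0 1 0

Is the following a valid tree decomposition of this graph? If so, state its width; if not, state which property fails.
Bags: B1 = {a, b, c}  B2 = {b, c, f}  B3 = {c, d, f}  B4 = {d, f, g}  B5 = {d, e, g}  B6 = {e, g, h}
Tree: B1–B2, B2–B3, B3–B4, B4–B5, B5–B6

Every vertex of G appears in some bag (union = {a, b, c, d, e, f, g, h}); every edge is covered by a bag; and for each vertex v the set of bags containing v is connected in the bag tree. The decomposition is therefore valid. The largest bag has 3 vertices, so the width is 2.

Yes; width 2.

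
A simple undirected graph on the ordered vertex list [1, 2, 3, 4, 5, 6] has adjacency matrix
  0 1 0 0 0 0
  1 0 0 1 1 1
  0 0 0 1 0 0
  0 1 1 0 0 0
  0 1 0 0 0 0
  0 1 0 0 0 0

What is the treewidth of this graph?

1

A width-1 tree decomposition is:
Bags: B1 = {2, 4}  B2 = {1, 2}  B3 = {2, 6}  B4 = {2, 5}  B5 = {3, 4}
Tree: B1–B2, B2–B3, B3–B4, B1–B5
Each bag holds 2 vertices, so the decomposition has width 1, which upper-bounds the treewidth. G has an edge, so its treewidth is at least 1. Combining the bounds, tw(G) = 1.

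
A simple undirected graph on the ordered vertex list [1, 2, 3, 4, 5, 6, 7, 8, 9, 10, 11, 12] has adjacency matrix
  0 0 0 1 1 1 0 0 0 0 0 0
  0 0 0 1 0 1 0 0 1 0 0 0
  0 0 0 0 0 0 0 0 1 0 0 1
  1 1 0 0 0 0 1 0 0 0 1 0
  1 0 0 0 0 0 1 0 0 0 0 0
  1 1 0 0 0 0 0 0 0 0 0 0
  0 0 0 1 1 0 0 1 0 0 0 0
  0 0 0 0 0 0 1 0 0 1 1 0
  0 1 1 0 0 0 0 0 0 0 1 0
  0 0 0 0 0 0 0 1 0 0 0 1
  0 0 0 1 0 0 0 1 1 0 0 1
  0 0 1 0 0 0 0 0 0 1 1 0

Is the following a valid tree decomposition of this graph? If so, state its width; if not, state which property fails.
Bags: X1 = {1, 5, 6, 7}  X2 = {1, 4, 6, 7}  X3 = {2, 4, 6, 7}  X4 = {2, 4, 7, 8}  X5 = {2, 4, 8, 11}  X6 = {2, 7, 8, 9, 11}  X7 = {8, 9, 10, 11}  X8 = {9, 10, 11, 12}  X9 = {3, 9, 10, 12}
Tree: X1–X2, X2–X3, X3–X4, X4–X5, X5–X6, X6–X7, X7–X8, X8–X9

No — bags containing vertex 7 are not connected in the tree.

A tree decomposition must satisfy three properties: every vertex lies in some bag; for every edge, both endpoints lie together in some bag; and for every vertex, the bags containing it form a connected subtree. Here bags containing vertex 7 are not connected in the tree, so the decomposition is invalid.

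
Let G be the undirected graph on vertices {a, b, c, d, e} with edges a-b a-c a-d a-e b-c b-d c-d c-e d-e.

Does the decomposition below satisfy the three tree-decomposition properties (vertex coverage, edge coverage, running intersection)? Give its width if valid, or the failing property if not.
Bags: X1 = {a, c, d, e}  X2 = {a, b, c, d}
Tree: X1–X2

Checking the three conditions: (i) the bags cover all of {a, b, c, d, e}; (ii) for each edge, some bag contains both endpoints; (iii) the bags containing any fixed vertex form a subtree. All hold, so the decomposition is valid with width 4 − 1 = 3.

Yes; width 3.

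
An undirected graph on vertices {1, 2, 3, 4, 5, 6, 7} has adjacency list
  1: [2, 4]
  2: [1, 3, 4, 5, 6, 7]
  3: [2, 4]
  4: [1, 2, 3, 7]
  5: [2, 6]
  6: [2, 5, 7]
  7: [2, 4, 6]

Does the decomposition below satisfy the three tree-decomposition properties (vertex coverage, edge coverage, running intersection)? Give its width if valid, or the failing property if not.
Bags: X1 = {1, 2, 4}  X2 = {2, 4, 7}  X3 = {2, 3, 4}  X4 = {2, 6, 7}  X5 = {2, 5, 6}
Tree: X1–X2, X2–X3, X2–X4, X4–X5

Vertex coverage: the bags together contain {1, 2, 3, 4, 5, 6, 7}, the full vertex set. Edge coverage: each edge of G has both endpoints in at least one bag. Running intersection: for every vertex, the bags containing it form a connected subtree. All three properties hold, so this is a valid tree decomposition of width max|bag| − 1 = 2, and hence tw(G) ≤ 2.

Yes; width 2.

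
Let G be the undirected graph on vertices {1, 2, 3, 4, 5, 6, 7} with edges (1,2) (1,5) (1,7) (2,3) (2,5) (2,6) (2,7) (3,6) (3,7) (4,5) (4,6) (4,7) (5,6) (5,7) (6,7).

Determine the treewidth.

A width-3 tree decomposition is:
Bags: B1 = {2, 5, 6, 7}  B2 = {2, 3, 6, 7}  B3 = {1, 2, 5, 7}  B4 = {4, 5, 6, 7}
Tree: B1–B2, B1–B3, B1–B4
Every bag has size at most 4, so the width is 4 − 1 = 3 and tw(G) ≤ 3. On the other hand G contains the 4-clique {2, 3, 6, 7}. A clique must lie in a single bag of any decomposition, so no decomposition can have width below 3. Combining the bounds, tw(G) = 3.

3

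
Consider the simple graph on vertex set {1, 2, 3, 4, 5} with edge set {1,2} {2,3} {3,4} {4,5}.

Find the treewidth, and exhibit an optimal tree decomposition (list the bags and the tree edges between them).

Treewidth 1.
One such decomposition:
Bags: B1 = {4, 5}  B2 = {3, 4}  B3 = {2, 3}  B4 = {1, 2}
Tree: B1–B2, B2–B3, B3–B4

Each bag holds 2 vertices, so the decomposition has width 1, which upper-bounds the treewidth. G has an edge, so its treewidth is at least 1. The upper and lower bounds meet at 1, so that is the treewidth.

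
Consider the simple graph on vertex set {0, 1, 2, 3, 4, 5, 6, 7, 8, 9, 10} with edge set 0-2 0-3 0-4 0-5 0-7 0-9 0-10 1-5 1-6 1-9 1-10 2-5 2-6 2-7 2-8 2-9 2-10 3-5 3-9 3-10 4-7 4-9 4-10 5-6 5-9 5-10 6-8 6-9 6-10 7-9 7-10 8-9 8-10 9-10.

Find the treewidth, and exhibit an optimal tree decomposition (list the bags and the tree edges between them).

Treewidth 4.
Bags: B1 = {0, 2, 7, 9, 10}  B2 = {0, 2, 5, 9, 10}  B3 = {2, 5, 6, 9, 10}  B4 = {0, 3, 5, 9, 10}  B5 = {2, 6, 8, 9, 10}  B6 = {0, 4, 7, 9, 10}  B7 = {1, 5, 6, 9, 10}
Tree: B1–B2, B2–B3, B2–B4, B3–B5, B1–B6, B3–B7

Each bag holds 5 vertices, so the decomposition has width 4, which upper-bounds the treewidth. Conversely, {0, 2, 5, 9, 10} is a clique of size 5, and the vertices of any clique must share a bag in every tree decomposition; so some bag has ≥ 5 vertices and tw(G) ≥ 4. Hence tw(G) = 4 exactly.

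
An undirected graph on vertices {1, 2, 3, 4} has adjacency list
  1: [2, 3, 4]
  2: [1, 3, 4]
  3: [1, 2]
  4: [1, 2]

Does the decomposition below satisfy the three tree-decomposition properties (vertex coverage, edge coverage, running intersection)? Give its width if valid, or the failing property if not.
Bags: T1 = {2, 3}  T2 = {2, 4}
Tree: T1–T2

A tree decomposition must satisfy three properties: every vertex lies in some bag; for every edge, both endpoints lie together in some bag; and for every vertex, the bags containing it form a connected subtree. Here vertex 1 appears in no bag, so the decomposition is invalid.

No — vertex 1 appears in no bag.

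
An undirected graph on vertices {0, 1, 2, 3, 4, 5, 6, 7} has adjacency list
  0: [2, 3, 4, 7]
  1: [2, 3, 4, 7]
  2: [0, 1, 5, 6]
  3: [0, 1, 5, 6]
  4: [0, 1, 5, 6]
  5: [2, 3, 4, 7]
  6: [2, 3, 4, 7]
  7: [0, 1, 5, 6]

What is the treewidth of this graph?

4

A width-4 tree decomposition is:
Bags: B1 = {0, 1, 4, 5, 6}  B2 = {0, 1, 3, 5, 6}  B3 = {0, 1, 5, 6, 7}  B4 = {0, 1, 2, 5, 6}
Tree: B1–B2, B2–B3, B3–B4
Every bag has size at most 5, so the width is 5 − 1 = 4 and tw(G) ≤ 4. For the lower bound: the 5 vertex sets {4,6}, {0,3}, {1,7}, {5}, {2} are disjoint, each induces a connected subgraph, and every pair is joined by at least one edge of G. Contracting each set to a single vertex therefore yields K_{5} as a minor, and since treewidth is minor-monotone, tw(G) ≥ tw(K_{5}) = 4. Combining the bounds, tw(G) = 4.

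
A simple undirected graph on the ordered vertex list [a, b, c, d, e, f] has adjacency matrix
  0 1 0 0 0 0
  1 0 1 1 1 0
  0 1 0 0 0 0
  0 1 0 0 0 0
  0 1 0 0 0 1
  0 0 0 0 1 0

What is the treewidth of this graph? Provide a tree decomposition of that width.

Every bag has size at most 2, so the width is 2 − 1 = 1 and tw(G) ≤ 1. Any graph with an edge has treewidth ≥ 1, and G has the edge b–e. Combining the bounds, tw(G) = 1.

Treewidth 1.
One such decomposition:
Bags: B1 = {b, e}  B2 = {b, c}  B3 = {e, f}  B4 = {b, d}  B5 = {a, b}
Tree: B1–B2, B1–B3, B1–B4, B1–B5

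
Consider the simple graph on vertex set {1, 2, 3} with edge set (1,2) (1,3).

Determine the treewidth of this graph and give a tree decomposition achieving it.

Treewidth 1.
One such decomposition:
Bags: B1 = {1, 2}  B2 = {1, 3}
Tree: B1–B2

The largest bag has 2 vertices, giving width 1; this decomposition certifies tw(G) ≤ 1. G has an edge, so its treewidth is at least 1. Hence tw(G) = 1 exactly.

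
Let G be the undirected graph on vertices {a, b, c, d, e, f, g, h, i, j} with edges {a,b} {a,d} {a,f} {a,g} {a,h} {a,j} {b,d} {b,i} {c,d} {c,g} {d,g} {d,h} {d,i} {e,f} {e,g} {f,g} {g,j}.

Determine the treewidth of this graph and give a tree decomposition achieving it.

Treewidth 2.
Bags: B1 = {a, d, h}  B2 = {a, d, g}  B3 = {a, b, d}  B4 = {c, d, g}  B5 = {b, d, i}  B6 = {a, g, j}  B7 = {a, f, g}  B8 = {e, f, g}
Tree: B1–B2, B2–B3, B2–B4, B3–B5, B2–B6, B2–B7, B7–B8

The largest bag has 3 vertices, giving width 2; this decomposition certifies tw(G) ≤ 2. Conversely, {c, d, g} is a clique of size 3, and the vertices of any clique must share a bag in every tree decomposition; so some bag has ≥ 3 vertices and tw(G) ≥ 2. Hence tw(G) = 2 exactly.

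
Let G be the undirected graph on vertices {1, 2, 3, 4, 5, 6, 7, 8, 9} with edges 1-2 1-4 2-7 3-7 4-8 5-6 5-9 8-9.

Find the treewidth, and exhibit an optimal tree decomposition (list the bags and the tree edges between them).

Every bag has size at most 2, so the width is 2 − 1 = 1 and tw(G) ≤ 1. Since G has at least one edge (e.g. 6–5), it is not an edgeless graph, so tw(G) ≥ 1. Hence tw(G) = 1 exactly.

Treewidth 1.
One optimal decomposition is:
Bags: B1 = {5, 6}  B2 = {5, 9}  B3 = {8, 9}  B4 = {4, 8}  B5 = {1, 4}  B6 = {1, 2}  B7 = {2, 7}  B8 = {3, 7}
Tree: B1–B2, B2–B3, B3–B4, B4–B5, B5–B6, B6–B7, B7–B8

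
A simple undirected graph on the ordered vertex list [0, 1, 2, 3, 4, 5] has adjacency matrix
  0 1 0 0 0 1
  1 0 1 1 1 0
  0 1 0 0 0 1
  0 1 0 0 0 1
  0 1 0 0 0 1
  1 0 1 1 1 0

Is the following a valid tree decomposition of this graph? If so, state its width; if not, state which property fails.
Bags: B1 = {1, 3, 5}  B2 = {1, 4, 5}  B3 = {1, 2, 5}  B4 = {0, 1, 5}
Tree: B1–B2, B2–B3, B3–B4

Yes; width 2.

Vertex coverage: the bags together contain {0, 1, 2, 3, 4, 5}, the full vertex set. Edge coverage: each edge of G has both endpoints in at least one bag. Running intersection: for every vertex, the bags containing it form a connected subtree. All three properties hold, so this is a valid tree decomposition of width max|bag| − 1 = 2, and hence tw(G) ≤ 2.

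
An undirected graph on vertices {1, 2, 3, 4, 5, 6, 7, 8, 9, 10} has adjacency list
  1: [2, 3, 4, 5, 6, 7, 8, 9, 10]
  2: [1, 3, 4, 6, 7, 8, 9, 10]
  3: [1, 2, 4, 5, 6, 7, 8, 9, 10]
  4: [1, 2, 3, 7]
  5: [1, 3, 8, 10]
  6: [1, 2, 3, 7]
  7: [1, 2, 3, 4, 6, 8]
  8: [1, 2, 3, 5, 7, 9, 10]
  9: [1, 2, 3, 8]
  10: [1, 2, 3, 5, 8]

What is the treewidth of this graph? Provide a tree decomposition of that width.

Treewidth 4.
One such decomposition:
Bags: B1 = {1, 2, 3, 7, 8}  B2 = {1, 2, 3, 4, 7}  B3 = {1, 2, 3, 8, 10}  B4 = {1, 2, 3, 8, 9}  B5 = {1, 2, 3, 6, 7}  B6 = {1, 3, 5, 8, 10}
Tree: B1–B2, B1–B3, B1–B4, B2–B5, B3–B6

The largest bag has 5 vertices, giving width 4; this decomposition certifies tw(G) ≤ 4. Conversely, {1, 2, 3, 8, 9} is a clique of size 5, and the vertices of any clique must share a bag in every tree decomposition; so some bag has ≥ 5 vertices and tw(G) ≥ 4. Hence tw(G) = 4 exactly.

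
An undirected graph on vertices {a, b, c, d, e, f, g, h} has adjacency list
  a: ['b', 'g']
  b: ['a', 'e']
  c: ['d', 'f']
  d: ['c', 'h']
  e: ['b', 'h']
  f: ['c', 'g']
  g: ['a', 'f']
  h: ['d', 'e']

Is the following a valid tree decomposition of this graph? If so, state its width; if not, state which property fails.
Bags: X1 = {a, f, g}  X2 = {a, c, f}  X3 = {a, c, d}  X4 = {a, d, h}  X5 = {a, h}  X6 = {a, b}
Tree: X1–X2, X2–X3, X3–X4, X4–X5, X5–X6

No — vertex e appears in no bag.

A tree decomposition must satisfy three properties: every vertex lies in some bag; for every edge, both endpoints lie together in some bag; and for every vertex, the bags containing it form a connected subtree. Here vertex e appears in no bag, so the decomposition is invalid.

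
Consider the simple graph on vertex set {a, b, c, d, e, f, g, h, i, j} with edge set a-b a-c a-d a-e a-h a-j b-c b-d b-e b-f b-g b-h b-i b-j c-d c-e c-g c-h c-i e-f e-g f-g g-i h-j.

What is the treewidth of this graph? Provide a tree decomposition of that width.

The largest bag has 4 vertices, giving width 3; this decomposition certifies tw(G) ≤ 3. Conversely, {a, b, h, j} is a clique of size 4, and the vertices of any clique must share a bag in every tree decomposition; so some bag has ≥ 4 vertices and tw(G) ≥ 3. Therefore the treewidth is 3.

Treewidth 3.
Bags: B1 = {b, c, g, i}  B2 = {b, c, e, g}  B3 = {a, b, c, e}  B4 = {a, b, c, h}  B5 = {a, b, c, d}  B6 = {a, b, h, j}  B7 = {b, e, f, g}
Tree: B1–B2, B2–B3, B3–B4, B3–B5, B4–B6, B2–B7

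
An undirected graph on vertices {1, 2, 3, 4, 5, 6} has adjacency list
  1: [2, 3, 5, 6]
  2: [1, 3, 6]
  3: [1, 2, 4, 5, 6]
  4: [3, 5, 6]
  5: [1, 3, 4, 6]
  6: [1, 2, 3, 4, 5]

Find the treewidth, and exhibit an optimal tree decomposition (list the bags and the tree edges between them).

Treewidth 3.
One such decomposition:
Bags: B1 = {1, 3, 5, 6}  B2 = {3, 4, 5, 6}  B3 = {1, 2, 3, 6}
Tree: B1–B2, B1–B3

Each bag holds 4 vertices, so the decomposition has width 3, which upper-bounds the treewidth. For the lower bound, the 4 vertices {1, 2, 3, 6} are pairwise adjacent, and any tree decomposition puts a clique entirely inside one bag — forcing width ≥ 3. Therefore the treewidth is 3.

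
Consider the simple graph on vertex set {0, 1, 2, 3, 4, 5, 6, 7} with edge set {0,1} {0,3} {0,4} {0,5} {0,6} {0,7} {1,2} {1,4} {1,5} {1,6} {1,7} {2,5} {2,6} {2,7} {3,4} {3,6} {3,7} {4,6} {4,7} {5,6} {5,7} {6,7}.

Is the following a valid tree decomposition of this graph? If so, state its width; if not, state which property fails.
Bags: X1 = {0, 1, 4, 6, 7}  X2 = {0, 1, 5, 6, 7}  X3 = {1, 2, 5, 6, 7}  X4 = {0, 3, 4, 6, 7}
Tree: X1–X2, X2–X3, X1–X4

Vertex coverage: the bags together contain {0, 1, 2, 3, 4, 5, 6, 7}, the full vertex set. Edge coverage: each edge of G has both endpoints in at least one bag. Running intersection: for every vertex, the bags containing it form a connected subtree. All three properties hold, so this is a valid tree decomposition of width max|bag| − 1 = 4, and hence tw(G) ≤ 4.

Yes; width 4.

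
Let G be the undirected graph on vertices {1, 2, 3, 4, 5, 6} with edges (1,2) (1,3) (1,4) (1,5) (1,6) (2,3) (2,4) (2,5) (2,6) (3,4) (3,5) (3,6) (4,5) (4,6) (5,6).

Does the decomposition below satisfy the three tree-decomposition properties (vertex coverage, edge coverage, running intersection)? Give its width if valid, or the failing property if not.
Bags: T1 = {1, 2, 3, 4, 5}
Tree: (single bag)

A tree decomposition must satisfy three properties: every vertex lies in some bag; for every edge, both endpoints lie together in some bag; and for every vertex, the bags containing it form a connected subtree. Here vertex 6 appears in no bag, so the decomposition is invalid.

No — vertex 6 appears in no bag.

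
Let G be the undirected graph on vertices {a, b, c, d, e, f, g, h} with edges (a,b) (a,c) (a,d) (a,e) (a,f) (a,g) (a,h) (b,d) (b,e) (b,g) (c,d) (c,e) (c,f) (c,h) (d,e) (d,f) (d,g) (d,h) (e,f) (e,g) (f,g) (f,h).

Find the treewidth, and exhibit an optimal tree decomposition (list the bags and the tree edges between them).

Every bag has size at most 5, so the width is 5 − 1 = 4 and tw(G) ≤ 4. Conversely, {a, d, e, f, g} is a clique of size 5, and the vertices of any clique must share a bag in every tree decomposition; so some bag has ≥ 5 vertices and tw(G) ≥ 4. The upper and lower bounds meet at 4, so that is the treewidth.

Treewidth 4.
Bags: B1 = {a, c, d, f, h}  B2 = {a, c, d, e, f}  B3 = {a, d, e, f, g}  B4 = {a, b, d, e, g}
Tree: B1–B2, B2–B3, B3–B4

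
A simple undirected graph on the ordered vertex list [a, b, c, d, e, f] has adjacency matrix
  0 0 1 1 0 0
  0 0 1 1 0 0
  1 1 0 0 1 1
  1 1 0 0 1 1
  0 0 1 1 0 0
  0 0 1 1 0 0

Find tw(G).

2

A width-2 tree decomposition is:
Bags: B1 = {a, c, d}  B2 = {c, d, e}  B3 = {c, d, f}  B4 = {b, c, d}
Tree: B1–B2, B2–B3, B3–B4
Each bag holds 3 vertices, so the decomposition has width 2, which upper-bounds the treewidth. The edges a–c–e–d–a form a cycle, so G is not a tree and its treewidth is at least 2. The upper and lower bounds meet at 2, so that is the treewidth.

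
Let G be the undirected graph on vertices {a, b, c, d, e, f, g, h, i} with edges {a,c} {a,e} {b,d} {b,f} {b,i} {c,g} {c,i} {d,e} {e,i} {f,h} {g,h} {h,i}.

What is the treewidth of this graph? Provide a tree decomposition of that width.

Every bag has size at most 4, so the width is 4 − 1 = 3 and tw(G) ≤ 3. For the lower bound: the 4 vertex sets {a,c,g}, {h}, {i}, {b,d,e,f} are disjoint, each induces a connected subgraph, and every pair is joined by at least one edge of G. Contracting each set to a single vertex therefore yields K_{4} as a minor, and since treewidth is minor-monotone, tw(G) ≥ tw(K_{4}) = 3. Hence tw(G) = 3 exactly.

Treewidth 3.
One optimal decomposition is:
Bags: B1 = {a, c, g, h}  B2 = {a, c, h, i}  B3 = {a, e, h, i}  B4 = {e, f, h, i}  B5 = {b, e, f, i}  B6 = {b, d, e, f}
Tree: B1–B2, B2–B3, B3–B4, B4–B5, B5–B6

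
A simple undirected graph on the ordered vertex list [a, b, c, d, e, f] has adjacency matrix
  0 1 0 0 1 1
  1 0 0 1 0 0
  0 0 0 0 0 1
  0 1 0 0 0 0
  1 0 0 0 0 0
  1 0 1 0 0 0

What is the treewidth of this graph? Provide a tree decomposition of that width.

Every bag has size at most 2, so the width is 2 − 1 = 1 and tw(G) ≤ 1. Since G has at least one edge (e.g. a–f), it is not an edgeless graph, so tw(G) ≥ 1. Therefore the treewidth is 1.

Treewidth 1.
One such decomposition:
Bags: B1 = {a, f}  B2 = {a, e}  B3 = {a, b}  B4 = {b, d}  B5 = {c, f}
Tree: B1–B2, B1–B3, B3–B4, B1–B5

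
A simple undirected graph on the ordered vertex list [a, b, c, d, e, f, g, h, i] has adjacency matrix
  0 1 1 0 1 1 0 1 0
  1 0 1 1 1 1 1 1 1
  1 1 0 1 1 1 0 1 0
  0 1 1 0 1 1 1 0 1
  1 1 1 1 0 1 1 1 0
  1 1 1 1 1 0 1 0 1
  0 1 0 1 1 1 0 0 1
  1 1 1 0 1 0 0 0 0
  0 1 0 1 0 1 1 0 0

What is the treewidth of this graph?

4

A width-4 tree decomposition is:
Bags: B1 = {b, c, d, e, f}  B2 = {b, d, e, f, g}  B3 = {b, d, f, g, i}  B4 = {a, b, c, e, f}  B5 = {a, b, c, e, h}
Tree: B1–B2, B2–B3, B1–B4, B4–B5
Each bag holds 5 vertices, so the decomposition has width 4, which upper-bounds the treewidth. On the other hand G contains the 5-clique {a, b, c, e, h}. A clique must lie in a single bag of any decomposition, so no decomposition can have width below 4. The upper and lower bounds meet at 4, so that is the treewidth.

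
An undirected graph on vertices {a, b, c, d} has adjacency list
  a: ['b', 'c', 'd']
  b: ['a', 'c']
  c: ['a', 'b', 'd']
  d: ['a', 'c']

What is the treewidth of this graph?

A width-2 tree decomposition is:
Bags: B1 = {a, c, d}  B2 = {a, b, c}
Tree: B1–B2
The largest bag has 3 vertices, giving width 2; this decomposition certifies tw(G) ≤ 2. Conversely, {a, c, d} is a clique of size 3, and the vertices of any clique must share a bag in every tree decomposition; so some bag has ≥ 3 vertices and tw(G) ≥ 2. Hence tw(G) = 2 exactly.

2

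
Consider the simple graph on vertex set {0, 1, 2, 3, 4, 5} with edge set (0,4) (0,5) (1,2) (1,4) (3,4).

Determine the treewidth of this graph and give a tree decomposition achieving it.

The largest bag has 2 vertices, giving width 1; this decomposition certifies tw(G) ≤ 1. Since G has at least one edge (e.g. 4–1), it is not an edgeless graph, so tw(G) ≥ 1. Therefore the treewidth is 1.

Treewidth 1.
One such decomposition:
Bags: B1 = {1, 4}  B2 = {1, 2}  B3 = {3, 4}  B4 = {0, 4}  B5 = {0, 5}
Tree: B1–B2, B1–B3, B3–B4, B4–B5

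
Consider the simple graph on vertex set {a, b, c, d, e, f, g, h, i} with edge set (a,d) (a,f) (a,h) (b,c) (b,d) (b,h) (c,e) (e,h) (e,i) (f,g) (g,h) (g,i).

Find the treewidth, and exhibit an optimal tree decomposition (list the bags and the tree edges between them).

Treewidth 3.
One optimal decomposition is:
Bags: B1 = {a, d, f, g}  B2 = {a, d, g, h}  B3 = {b, d, g, h}  B4 = {b, g, h, i}  B5 = {b, e, h, i}  B6 = {b, c, e, i}
Tree: B1–B2, B2–B3, B3–B4, B4–B5, B5–B6

Every bag has size at most 4, so the width is 4 − 1 = 3 and tw(G) ≤ 3. For the lower bound: the 4 vertex sets {a,d,f}, {g}, {h}, {b,c,e,i} are disjoint, each induces a connected subgraph, and every pair is joined by at least one edge of G. Contracting each set to a single vertex therefore yields K_{4} as a minor, and since treewidth is minor-monotone, tw(G) ≥ tw(K_{4}) = 3. Therefore the treewidth is 3.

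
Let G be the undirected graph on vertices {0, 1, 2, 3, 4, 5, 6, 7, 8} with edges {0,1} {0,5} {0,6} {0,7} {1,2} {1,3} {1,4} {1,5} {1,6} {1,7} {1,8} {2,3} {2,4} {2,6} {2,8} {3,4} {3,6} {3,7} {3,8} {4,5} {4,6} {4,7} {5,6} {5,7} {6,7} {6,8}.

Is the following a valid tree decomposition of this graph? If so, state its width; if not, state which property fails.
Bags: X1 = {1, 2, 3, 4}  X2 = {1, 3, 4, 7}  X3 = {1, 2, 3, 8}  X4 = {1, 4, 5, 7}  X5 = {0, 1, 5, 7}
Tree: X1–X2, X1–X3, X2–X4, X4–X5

No — vertex 6 appears in no bag.

A tree decomposition must satisfy three properties: every vertex lies in some bag; for every edge, both endpoints lie together in some bag; and for every vertex, the bags containing it form a connected subtree. Here vertex 6 appears in no bag, so the decomposition is invalid.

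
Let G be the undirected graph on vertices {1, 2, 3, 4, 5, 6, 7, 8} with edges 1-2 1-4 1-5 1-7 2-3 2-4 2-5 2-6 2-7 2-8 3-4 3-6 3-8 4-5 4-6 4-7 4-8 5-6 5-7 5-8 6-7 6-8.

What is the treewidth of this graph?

A width-4 tree decomposition is:
Bags: B1 = {2, 4, 5, 6, 7}  B2 = {1, 2, 4, 5, 7}  B3 = {2, 4, 5, 6, 8}  B4 = {2, 3, 4, 6, 8}
Tree: B1–B2, B1–B3, B3–B4
Each bag holds 5 vertices, so the decomposition has width 4, which upper-bounds the treewidth. On the other hand G contains the 5-clique {2, 3, 4, 6, 8}. A clique must lie in a single bag of any decomposition, so no decomposition can have width below 4. The upper and lower bounds meet at 4, so that is the treewidth.

4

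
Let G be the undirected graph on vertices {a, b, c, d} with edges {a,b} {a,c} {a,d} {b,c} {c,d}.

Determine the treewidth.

2

A width-2 tree decomposition is:
Bags: B1 = {a, b, c}  B2 = {a, c, d}
Tree: B1–B2
Every bag has size at most 3, so the width is 3 − 1 = 2 and tw(G) ≤ 2. On the other hand G contains the 3-clique {a, c, d}. A clique must lie in a single bag of any decomposition, so no decomposition can have width below 2. The upper and lower bounds meet at 2, so that is the treewidth.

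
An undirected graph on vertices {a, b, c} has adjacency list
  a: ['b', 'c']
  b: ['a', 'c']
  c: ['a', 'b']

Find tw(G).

2

A width-2 tree decomposition is:
Bags: B1 = {a, b, c}
Tree: (single bag)
A single bag containing all 3 vertices is trivially a valid decomposition of width 2. For the lower bound, the 3 vertices {a, b, c} are pairwise adjacent, and any tree decomposition puts a clique entirely inside one bag — forcing width ≥ 2. Therefore the treewidth is 2.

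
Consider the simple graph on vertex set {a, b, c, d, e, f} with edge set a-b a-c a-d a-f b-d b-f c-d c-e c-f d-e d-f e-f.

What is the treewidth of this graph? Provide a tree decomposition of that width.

Treewidth 3.
One optimal decomposition is:
Bags: B1 = {a, b, d, f}  B2 = {a, c, d, f}  B3 = {c, d, e, f}
Tree: B1–B2, B2–B3

The largest bag has 4 vertices, giving width 3; this decomposition certifies tw(G) ≤ 3. On the other hand G contains the 4-clique {c, d, e, f}. A clique must lie in a single bag of any decomposition, so no decomposition can have width below 3. The upper and lower bounds meet at 3, so that is the treewidth.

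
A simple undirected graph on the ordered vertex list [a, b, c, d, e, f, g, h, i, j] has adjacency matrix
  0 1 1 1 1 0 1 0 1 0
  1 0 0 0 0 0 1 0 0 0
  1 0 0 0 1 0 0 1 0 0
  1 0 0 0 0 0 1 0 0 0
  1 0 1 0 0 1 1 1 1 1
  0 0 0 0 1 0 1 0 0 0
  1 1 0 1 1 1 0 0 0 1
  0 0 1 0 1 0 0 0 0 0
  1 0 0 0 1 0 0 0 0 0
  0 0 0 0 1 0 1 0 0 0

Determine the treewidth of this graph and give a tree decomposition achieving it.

Every bag has size at most 3, so the width is 3 − 1 = 2 and tw(G) ≤ 2. For the lower bound, the 3 vertices {a, d, g} are pairwise adjacent, and any tree decomposition puts a clique entirely inside one bag — forcing width ≥ 2. The upper and lower bounds meet at 2, so that is the treewidth.

Treewidth 2.
One such decomposition:
Bags: B1 = {a, d, g}  B2 = {a, b, g}  B3 = {a, e, g}  B4 = {a, c, e}  B5 = {c, e, h}  B6 = {a, e, i}  B7 = {e, g, j}  B8 = {e, f, g}
Tree: B1–B2, B2–B3, B3–B4, B4–B5, B3–B6, B3–B7, B7–B8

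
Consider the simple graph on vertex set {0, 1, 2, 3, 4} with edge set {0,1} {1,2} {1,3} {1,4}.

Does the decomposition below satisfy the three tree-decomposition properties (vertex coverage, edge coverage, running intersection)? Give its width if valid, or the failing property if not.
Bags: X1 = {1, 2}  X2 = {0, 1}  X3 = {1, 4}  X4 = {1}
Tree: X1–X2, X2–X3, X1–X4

A tree decomposition must satisfy three properties: every vertex lies in some bag; for every edge, both endpoints lie together in some bag; and for every vertex, the bags containing it form a connected subtree. Here vertex 3 appears in no bag, so the decomposition is invalid.

No — vertex 3 appears in no bag.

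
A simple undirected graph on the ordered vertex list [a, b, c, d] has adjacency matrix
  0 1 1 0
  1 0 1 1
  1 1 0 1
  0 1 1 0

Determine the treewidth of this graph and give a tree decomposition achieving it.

Each bag holds 3 vertices, so the decomposition has width 2, which upper-bounds the treewidth. For the lower bound, the 3 vertices {b, c, d} are pairwise adjacent, and any tree decomposition puts a clique entirely inside one bag — forcing width ≥ 2. Combining the bounds, tw(G) = 2.

Treewidth 2.
Bags: B1 = {a, b, c}  B2 = {b, c, d}
Tree: B1–B2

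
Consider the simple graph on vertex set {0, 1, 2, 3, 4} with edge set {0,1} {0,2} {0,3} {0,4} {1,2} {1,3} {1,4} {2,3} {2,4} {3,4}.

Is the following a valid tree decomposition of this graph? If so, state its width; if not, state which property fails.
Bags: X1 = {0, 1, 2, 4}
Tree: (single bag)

A tree decomposition must satisfy three properties: every vertex lies in some bag; for every edge, both endpoints lie together in some bag; and for every vertex, the bags containing it form a connected subtree. Here vertex 3 appears in no bag, so the decomposition is invalid.

No — vertex 3 appears in no bag.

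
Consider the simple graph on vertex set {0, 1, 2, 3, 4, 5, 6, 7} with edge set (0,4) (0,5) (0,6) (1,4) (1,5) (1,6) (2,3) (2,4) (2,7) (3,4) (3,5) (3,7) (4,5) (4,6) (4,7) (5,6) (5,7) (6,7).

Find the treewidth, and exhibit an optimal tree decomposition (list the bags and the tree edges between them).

Treewidth 3.
One such decomposition:
Bags: B1 = {4, 5, 6, 7}  B2 = {3, 4, 5, 7}  B3 = {0, 4, 5, 6}  B4 = {2, 3, 4, 7}  B5 = {1, 4, 5, 6}
Tree: B1–B2, B1–B3, B2–B4, B1–B5

The largest bag has 4 vertices, giving width 3; this decomposition certifies tw(G) ≤ 3. For the lower bound, the 4 vertices {2, 3, 4, 7} are pairwise adjacent, and any tree decomposition puts a clique entirely inside one bag — forcing width ≥ 3. Combining the bounds, tw(G) = 3.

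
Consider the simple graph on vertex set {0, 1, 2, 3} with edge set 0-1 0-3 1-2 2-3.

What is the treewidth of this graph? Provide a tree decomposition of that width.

Treewidth 2.
Bags: B1 = {1, 2, 3}  B2 = {0, 1, 3}
Tree: B1–B2

The largest bag has 3 vertices, giving width 2; this decomposition certifies tw(G) ≤ 2. Since 3–2–1–0–3 is a cycle in G, G is not acyclic. Forests are exactly the graphs of treewidth ≤ 1, so tw(G) ≥ 2. Combining the bounds, tw(G) = 2.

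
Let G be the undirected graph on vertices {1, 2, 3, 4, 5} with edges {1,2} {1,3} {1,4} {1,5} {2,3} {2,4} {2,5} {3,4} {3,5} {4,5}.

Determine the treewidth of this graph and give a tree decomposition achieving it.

Treewidth 4.
One such decomposition:
Bags: B1 = {1, 2, 3, 4, 5}
Tree: (single bag)

A single bag containing all 5 vertices is trivially a valid decomposition of width 4. For the lower bound, the 5 vertices {1, 2, 3, 4, 5} are pairwise adjacent, and any tree decomposition puts a clique entirely inside one bag — forcing width ≥ 4. Therefore the treewidth is 4.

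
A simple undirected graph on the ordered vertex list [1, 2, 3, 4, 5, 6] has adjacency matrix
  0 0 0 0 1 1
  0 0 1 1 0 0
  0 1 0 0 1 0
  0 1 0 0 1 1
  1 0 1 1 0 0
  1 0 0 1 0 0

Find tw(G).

2

A width-2 tree decomposition is:
Bags: B1 = {1, 4, 6}  B2 = {1, 4, 5}  B3 = {2, 4, 5}  B4 = {2, 3, 5}
Tree: B1–B2, B2–B3, B3–B4
Every bag has size at most 3, so the width is 3 − 1 = 2 and tw(G) ≤ 2. For the lower bound, G contains the cycle 6–1–5–4–6, so G is not a forest; only forests have treewidth ≤ 1, hence tw(G) ≥ 2. Hence tw(G) = 2 exactly.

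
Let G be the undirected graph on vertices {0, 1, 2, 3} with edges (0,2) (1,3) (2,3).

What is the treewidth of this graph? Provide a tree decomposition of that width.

Each bag holds 2 vertices, so the decomposition has width 1, which upper-bounds the treewidth. G has an edge, so its treewidth is at least 1. The upper and lower bounds meet at 1, so that is the treewidth.

Treewidth 1.
One optimal decomposition is:
Bags: B1 = {0, 2}  B2 = {2, 3}  B3 = {1, 3}
Tree: B1–B2, B2–B3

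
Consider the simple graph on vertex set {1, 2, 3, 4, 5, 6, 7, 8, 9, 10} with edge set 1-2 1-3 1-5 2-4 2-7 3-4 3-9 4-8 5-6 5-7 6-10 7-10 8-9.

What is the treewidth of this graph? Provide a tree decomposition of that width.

Treewidth 2.
One such decomposition:
Bags: B1 = {6, 7, 10}  B2 = {5, 6, 7}  B3 = {2, 5, 7}  B4 = {1, 2, 5}  B5 = {1, 2, 4}  B6 = {1, 3, 4}  B7 = {3, 4, 8}  B8 = {3, 8, 9}
Tree: B1–B2, B2–B3, B3–B4, B4–B5, B5–B6, B6–B7, B7–B8

Every bag has size at most 3, so the width is 3 − 1 = 2 and tw(G) ≤ 2. Since 10–6–5–7–10 is a cycle in G, G is not acyclic. Forests are exactly the graphs of treewidth ≤ 1, so tw(G) ≥ 2. Combining the bounds, tw(G) = 2.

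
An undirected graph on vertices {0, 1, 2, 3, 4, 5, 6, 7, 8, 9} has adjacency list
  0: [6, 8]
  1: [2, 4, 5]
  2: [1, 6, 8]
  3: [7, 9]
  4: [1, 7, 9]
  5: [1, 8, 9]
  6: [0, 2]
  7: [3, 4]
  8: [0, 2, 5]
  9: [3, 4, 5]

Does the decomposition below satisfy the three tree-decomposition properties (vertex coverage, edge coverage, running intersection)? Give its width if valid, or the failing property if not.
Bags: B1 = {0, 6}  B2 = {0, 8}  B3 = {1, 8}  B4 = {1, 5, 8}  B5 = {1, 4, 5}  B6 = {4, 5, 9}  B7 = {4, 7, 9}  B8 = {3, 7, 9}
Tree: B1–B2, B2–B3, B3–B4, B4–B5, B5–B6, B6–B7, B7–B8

A tree decomposition must satisfy three properties: every vertex lies in some bag; for every edge, both endpoints lie together in some bag; and for every vertex, the bags containing it form a connected subtree. Here vertex 2 appears in no bag, so the decomposition is invalid.

No — vertex 2 appears in no bag.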